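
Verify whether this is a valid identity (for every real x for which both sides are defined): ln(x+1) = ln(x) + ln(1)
Claim: ln(x+1) = ln(x) + ln(1).
Test a specific point where both sides are defined: x = 3/2.
LHS = ln(x+1) ≈ 0.9163
RHS = ln(x) + ln(1) ≈ 0.4055
Since 0.9163 ≠ 0.4055, the equation fails at this point, so it cannot hold for every real x for which both sides are defined.
ln(1) = 0, so the right side is just ln(x), which differs from ln(x+1).

Conclusion: No, this is NOT an identity.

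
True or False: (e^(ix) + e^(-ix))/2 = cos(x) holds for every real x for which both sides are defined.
True.

Claim: (e^(ix) + e^(-ix))/2 = cos(x).
Reasoning: By Euler's formula e^(ix) = cos(x) + i·sin(x) and e^(-ix) = cos(x) - i·sin(x). Adding cancels the sine terms: e^(ix) + e^(-ix) = 2cos(x); divide by 2.
So the two sides agree for every real x for which both sides are defined.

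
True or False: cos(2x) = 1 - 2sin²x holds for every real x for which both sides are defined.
Claim: cos(2x) = 1 - 2sin²x.
Reasoning: cos(2x) = cos²x - sin²x. Replace cos²x by 1 - sin²x: (1 - sin²x) - sin²x = 1 - 2sin²x.
So the two sides agree for every real x for which both sides are defined.

Conclusion: True.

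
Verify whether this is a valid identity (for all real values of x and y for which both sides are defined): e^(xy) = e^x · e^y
No, this is NOT an identity.

Claim: e^(xy) = e^x · e^y.
Test a specific point where both sides are defined: x = 1/2, y = 4.
LHS = e^(xy) ≈ 7.3891
RHS = e^x · e^y ≈ 90.0171
Since 7.3891 ≠ 90.0171, the equation fails at this point, so it cannot hold for all real values of x and y for which both sides are defined.
e^x · e^y = e^(x+y), not e^(xy).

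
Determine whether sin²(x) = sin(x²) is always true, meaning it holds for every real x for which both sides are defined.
Claim: sin²(x) = sin(x²).
Test a specific point where both sides are defined: x = 3π/4.
LHS = sin²(x) ≈ 0.5000
RHS = sin(x²) ≈ -0.6680
Since 0.5000 ≠ -0.6680, the equation fails at this point, so it cannot hold for every real x for which both sides are defined.
sin²(x) means (sin x)², squaring the output; sin(x²) squares the input. These are different functions.

Conclusion: No, this is NOT an identity.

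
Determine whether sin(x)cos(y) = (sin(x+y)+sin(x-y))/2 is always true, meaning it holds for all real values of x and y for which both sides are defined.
Yes, this is an identity.

Claim: sin(x)cos(y) = (sin(x+y)+sin(x-y))/2.
Reasoning: sin(x+y) = sin(x)cos(y) + cos(x)sin(y) and sin(x-y) = sin(x)cos(y) - cos(x)sin(y). Adding, sin(x+y) + sin(x-y) = 2sin(x)cos(y); divide by 2.
So the two sides agree for all real values of x and y for which both sides are defined.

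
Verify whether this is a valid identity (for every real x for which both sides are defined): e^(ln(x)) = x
Claim: e^(ln(x)) = x.
Reasoning: For x > 0, ln(x) is by definition the exponent p such that e^p = x. Raising e to that exponent therefore returns x: e^(ln x) = x.
So the two sides agree for every real x for which both sides are defined.

Conclusion: Yes, this is an identity.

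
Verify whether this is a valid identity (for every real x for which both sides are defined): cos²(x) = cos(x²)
Claim: cos²(x) = cos(x²).
Test a specific point where both sides are defined: x = -π/2.
LHS = cos²(x) ≈ 0.0000
RHS = cos(x²) ≈ -0.7812
Since 0.0000 ≠ -0.7812, the equation fails at this point, so it cannot hold for every real x for which both sides are defined.
cos²(x) means (cos x)², squaring the output; cos(x²) squares the input. These are different functions.

Conclusion: No, this is NOT an identity.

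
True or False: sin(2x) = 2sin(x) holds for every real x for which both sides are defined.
Claim: sin(2x) = 2sin(x).
Test a specific point where both sides are defined: x = -π/2.
LHS = sin(2x) ≈ 0.0000
RHS = 2sin(x) ≈ -2.0000
Since 0.0000 ≠ -2.0000, the equation fails at this point, so it cannot hold for every real x for which both sides are defined.
The correct double-angle formula is sin(2x) = 2sin(x)cos(x).

Conclusion: False.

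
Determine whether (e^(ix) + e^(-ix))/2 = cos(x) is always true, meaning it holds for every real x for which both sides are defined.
Yes, this is an identity.

Claim: (e^(ix) + e^(-ix))/2 = cos(x).
Reasoning: By Euler's formula e^(ix) = cos(x) + i·sin(x) and e^(-ix) = cos(x) - i·sin(x). Adding cancels the sine terms: e^(ix) + e^(-ix) = 2cos(x); divide by 2.
So the two sides agree for every real x for which both sides are defined.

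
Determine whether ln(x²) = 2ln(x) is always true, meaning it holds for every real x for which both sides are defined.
Yes, this is an identity.

Claim: ln(x²) = 2ln(x).
Reasoning: The right side requires x > 0. For x > 0, x² = (e^(ln x))² = e^(2ln x), so ln(x²) = 2ln(x). (For x < 0 the right side is undefined, so those values are outside the claim.)
So the two sides agree for every real x for which both sides are defined.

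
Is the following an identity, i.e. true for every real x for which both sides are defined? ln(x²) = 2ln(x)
Yes, this is an identity.

Claim: ln(x²) = 2ln(x).
Reasoning: The right side requires x > 0. For x > 0, x² = (e^(ln x))² = e^(2ln x), so ln(x²) = 2ln(x). (For x < 0 the right side is undefined, so those values are outside the claim.)
So the two sides agree for every real x for which both sides are defined.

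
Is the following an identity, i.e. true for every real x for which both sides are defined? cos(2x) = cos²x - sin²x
Claim: cos(2x) = cos²x - sin²x.
Reasoning: Put y = x in the addition formula cos(x+y) = cos(x)cos(y) - sin(x)sin(y): cos(2x) = cos²x - sin²x.
So the two sides agree for every real x for which both sides are defined.

Conclusion: Yes, this is an identity.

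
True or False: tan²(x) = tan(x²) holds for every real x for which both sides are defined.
False.

Claim: tan²(x) = tan(x²).
Test a specific point where both sides are defined: x = -π/4.
LHS = tan²(x) ≈ 1.0000
RHS = tan(x²) ≈ 0.7092
Since 1.0000 ≠ 0.7092, the equation fails at this point, so it cannot hold for every real x for which both sides are defined.
tan²(x) means (tan x)², squaring the output; tan(x²) squares the input. These are different functions.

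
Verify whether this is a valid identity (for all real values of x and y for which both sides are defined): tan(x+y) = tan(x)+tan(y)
No, this is NOT an identity.

Claim: tan(x+y) = tan(x)+tan(y).
Test a specific point where both sides are defined: x = 3π/4, y = π/3.
LHS = tan(x+y) ≈ 0.2679
RHS = tan(x)+tan(y) ≈ 0.7321
Since 0.2679 ≠ 0.7321, the equation fails at this point, so it cannot hold for all real values of x and y for which both sides are defined.
The correct formula is tan(x+y) = (tan(x) + tan(y))/(1 - tan(x)tan(y)).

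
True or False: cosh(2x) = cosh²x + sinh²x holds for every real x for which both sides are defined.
Claim: cosh(2x) = cosh²x + sinh²x.
Reasoning: cosh²x = (e^(2x) + 2 + e^(-2x))/4 and sinh²x = (e^(2x) - 2 + e^(-2x))/4. Adding gives (2e^(2x) + 2e^(-2x))/4 = (e^(2x) + e^(-2x))/2 = cosh(2x).
So the two sides agree for every real x for which both sides are defined.

Conclusion: True.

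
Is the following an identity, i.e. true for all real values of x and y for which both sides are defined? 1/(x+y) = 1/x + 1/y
No, this is NOT an identity.

Claim: 1/(x+y) = 1/x + 1/y.
Test a specific point where both sides are defined: x = 3, y = 1.
LHS = 1/(x+y) ≈ 0.2500
RHS = 1/x + 1/y ≈ 1.3333
Since 0.2500 ≠ 1.3333, the equation fails at this point, so it cannot hold for all real values of x and y for which both sides are defined.
1/x + 1/y = (x+y)/(xy), which is not 1/(x+y).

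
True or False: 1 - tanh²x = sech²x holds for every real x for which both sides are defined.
True.

Claim: 1 - tanh²x = sech²x.
Reasoning: Divide cosh²x - sinh²x = 1 through by cosh²x (never zero): 1 - tanh²x = 1/cosh²x = sech²x.
So the two sides agree for every real x for which both sides are defined.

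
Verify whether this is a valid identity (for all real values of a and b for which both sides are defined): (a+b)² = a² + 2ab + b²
Claim: (a+b)² = a² + 2ab + b².
Reasoning: Expand: (a+b)² = (a+b)(a+b) = a·a + a·b + b·a + b·b = a² + 2ab + b².
So the two sides agree for all real values of a and b for which both sides are defined.

Conclusion: Yes, this is an identity.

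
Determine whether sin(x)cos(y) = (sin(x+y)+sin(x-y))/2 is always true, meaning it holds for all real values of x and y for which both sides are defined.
Claim: sin(x)cos(y) = (sin(x+y)+sin(x-y))/2.
Reasoning: sin(x+y) = sin(x)cos(y) + cos(x)sin(y) and sin(x-y) = sin(x)cos(y) - cos(x)sin(y). Adding, sin(x+y) + sin(x-y) = 2sin(x)cos(y); divide by 2.
So the two sides agree for all real values of x and y for which both sides are defined.

Conclusion: Yes, this is an identity.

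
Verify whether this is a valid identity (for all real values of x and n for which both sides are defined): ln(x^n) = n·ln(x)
Claim: ln(x^n) = n·ln(x).
Reasoning: The right side requires x > 0. For x > 0, x^n = (e^(ln x))^n = e^(n·ln x), so taking ln of both sides gives ln(x^n) = n·ln(x).
So the two sides agree for all real values of x and n for which both sides are defined.

Conclusion: Yes, this is an identity.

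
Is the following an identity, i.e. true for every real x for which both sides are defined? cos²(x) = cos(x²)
Claim: cos²(x) = cos(x²).
Test a specific point where both sides are defined: x = -π/4.
LHS = cos²(x) ≈ 0.5000
RHS = cos(x²) ≈ 0.8157
Since 0.5000 ≠ 0.8157, the equation fails at this point, so it cannot hold for every real x for which both sides are defined.
cos²(x) means (cos x)², squaring the output; cos(x²) squares the input. These are different functions.

Conclusion: No, this is NOT an identity.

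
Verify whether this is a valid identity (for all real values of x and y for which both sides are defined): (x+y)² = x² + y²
Claim: (x+y)² = x² + y².
Test a specific point where both sides are defined: x = 1, y = 4.
LHS = (x+y)² ≈ 25.0000
RHS = x² + y² ≈ 17.0000
Since 25.0000 ≠ 17.0000, the equation fails at this point, so it cannot hold for all real values of x and y for which both sides are defined.
The correct expansion is (x+y)² = x² + 2xy + y²; the cross term 2xy is missing.

Conclusion: No, this is NOT an identity.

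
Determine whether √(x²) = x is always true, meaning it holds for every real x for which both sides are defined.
No, this is NOT an identity.

Claim: √(x²) = x.
Test a specific point where both sides are defined: x = -2.
LHS = √(x²) ≈ 2.0000
RHS = x ≈ -2.0000
Since 2.0000 ≠ -2.0000, the equation fails at this point, so it cannot hold for every real x for which both sides are defined.
√(x²) = |x|, which differs from x whenever x < 0 (both sides are defined for every real x).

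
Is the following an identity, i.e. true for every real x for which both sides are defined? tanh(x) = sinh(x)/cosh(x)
Claim: tanh(x) = sinh(x)/cosh(x).
Reasoning: tanh(x) is defined as sinh(x)/cosh(x) = (e^x - e^-x)/(e^x + e^-x); cosh(x) ≥ 1 is never zero, so this holds for every real x.
So the two sides agree for every real x for which both sides are defined.

Conclusion: Yes, this is an identity.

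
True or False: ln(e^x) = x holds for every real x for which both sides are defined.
Claim: ln(e^x) = x.
Reasoning: ln is the inverse of the exponential: ln(e^x) asks for the exponent p with e^p = e^x, and since e^p is one-to-one that exponent is p = x.
So the two sides agree for every real x for which both sides are defined.

Conclusion: True.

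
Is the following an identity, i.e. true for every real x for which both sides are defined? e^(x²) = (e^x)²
No, this is NOT an identity.

Claim: e^(x²) = (e^x)².
Test a specific point where both sides are defined: x = -2.
LHS = e^(x²) ≈ 54.5982
RHS = (e^x)² ≈ 0.0183
Since 54.5982 ≠ 0.0183, the equation fails at this point, so it cannot hold for every real x for which both sides are defined.
(e^x)² = e^(2x), and 2x ≠ x² in general.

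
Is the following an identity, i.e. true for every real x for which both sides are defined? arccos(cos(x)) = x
No, this is NOT an identity.

Claim: arccos(cos(x)) = x.
Test a specific point where both sides are defined: x = -π/2.
LHS = arccos(cos(x)) ≈ 1.5708
RHS = x ≈ -1.5708
Since 1.5708 ≠ -1.5708, the equation fails at this point, so it cannot hold for every real x for which both sides are defined.
arccos only returns values in [0, π], so arccos(cos(x)) = x holds only for x in that interval, not for all real x.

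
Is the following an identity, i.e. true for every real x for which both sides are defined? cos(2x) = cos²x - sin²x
Claim: cos(2x) = cos²x - sin²x.
Reasoning: Put y = x in the addition formula cos(x+y) = cos(x)cos(y) - sin(x)sin(y): cos(2x) = cos²x - sin²x.
So the two sides agree for every real x for which both sides are defined.

Conclusion: Yes, this is an identity.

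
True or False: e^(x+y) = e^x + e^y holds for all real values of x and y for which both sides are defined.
False.

Claim: e^(x+y) = e^x + e^y.
Test a specific point where both sides are defined: x = -3, y = -2.
LHS = e^(x+y) ≈ 0.0067
RHS = e^x + e^y ≈ 0.1851
Since 0.0067 ≠ 0.1851, the equation fails at this point, so it cannot hold for all real values of x and y for which both sides are defined.
The correct rule is e^(x+y) = e^x · e^y (a product, not a sum).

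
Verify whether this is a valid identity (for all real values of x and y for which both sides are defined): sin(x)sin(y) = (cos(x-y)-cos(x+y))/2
Yes, this is an identity.

Claim: sin(x)sin(y) = (cos(x-y)-cos(x+y))/2.
Reasoning: cos(x-y) = cos(x)cos(y) + sin(x)sin(y) and cos(x+y) = cos(x)cos(y) - sin(x)sin(y). Subtracting, cos(x-y) - cos(x+y) = 2sin(x)sin(y); divide by 2.
So the two sides agree for all real values of x and y for which both sides are defined.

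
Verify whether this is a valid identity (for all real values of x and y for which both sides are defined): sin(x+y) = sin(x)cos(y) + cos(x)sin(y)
Claim: sin(x+y) = sin(x)cos(y) + cos(x)sin(y).
Reasoning: By Euler's formula e^(i(x+y)) = e^(ix)·e^(iy) = (cos x + i·sin x)(cos y + i·sin y). The imaginary part of the left side is sin(x+y); the imaginary part of the product is sin(x)cos(y) + cos(x)sin(y).
So the two sides agree for all real values of x and y for which both sides are defined.

Conclusion: Yes, this is an identity.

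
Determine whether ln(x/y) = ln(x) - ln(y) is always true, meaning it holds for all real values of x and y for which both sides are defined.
Claim: ln(x/y) = ln(x) - ln(y).
Reasoning: Both sides are simultaneously defined only when x, y > 0. Write x = e^p, y = e^q. Then x/y = e^(p-q), so ln(x/y) = p - q = ln(x) - ln(y).
So the two sides agree for all real values of x and y for which both sides are defined.

Conclusion: Yes, this is an identity.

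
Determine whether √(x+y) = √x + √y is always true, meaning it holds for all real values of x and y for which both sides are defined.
Claim: √(x+y) = √x + √y.
Test a specific point where both sides are defined: x = 3/2, y = 3.
LHS = √(x+y) ≈ 2.1213
RHS = √x + √y ≈ 2.9568
Since 2.1213 ≠ 2.9568, the equation fails at this point, so it cannot hold for all real values of x and y for which both sides are defined.
Squaring the right side gives x + 2√(xy) + y, not x + y.

Conclusion: No, this is NOT an identity.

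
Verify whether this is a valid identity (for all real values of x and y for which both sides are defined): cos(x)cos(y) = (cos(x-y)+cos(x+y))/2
Yes, this is an identity.

Claim: cos(x)cos(y) = (cos(x-y)+cos(x+y))/2.
Reasoning: cos(x-y) = cos(x)cos(y) + sin(x)sin(y) and cos(x+y) = cos(x)cos(y) - sin(x)sin(y). Adding, cos(x-y) + cos(x+y) = 2cos(x)cos(y); divide by 2.
So the two sides agree for all real values of x and y for which both sides are defined.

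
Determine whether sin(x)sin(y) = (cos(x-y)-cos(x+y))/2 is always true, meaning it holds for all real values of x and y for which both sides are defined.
Yes, this is an identity.

Claim: sin(x)sin(y) = (cos(x-y)-cos(x+y))/2.
Reasoning: cos(x-y) = cos(x)cos(y) + sin(x)sin(y) and cos(x+y) = cos(x)cos(y) - sin(x)sin(y). Subtracting, cos(x-y) - cos(x+y) = 2sin(x)sin(y); divide by 2.
So the two sides agree for all real values of x and y for which both sides are defined.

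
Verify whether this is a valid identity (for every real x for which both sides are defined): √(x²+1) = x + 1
No, this is NOT an identity.

Claim: √(x²+1) = x + 1.
Test a specific point where both sides are defined: x = 3/2.
LHS = √(x²+1) ≈ 1.8028
RHS = x + 1 ≈ 2.5000
Since 1.8028 ≠ 2.5000, the equation fails at this point, so it cannot hold for every real x for which both sides are defined.
(x+1)² = x² + 2x + 1 ≠ x² + 1 unless x = 0.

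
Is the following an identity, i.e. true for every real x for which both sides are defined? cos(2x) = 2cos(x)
Claim: cos(2x) = 2cos(x).
Test a specific point where both sides are defined: x = -π/4.
LHS = cos(2x) ≈ 0.0000
RHS = 2cos(x) ≈ 1.4142
Since 0.0000 ≠ 1.4142, the equation fails at this point, so it cannot hold for every real x for which both sides are defined.
The correct double-angle formula is cos(2x) = cos²x - sin²x.

Conclusion: No, this is NOT an identity.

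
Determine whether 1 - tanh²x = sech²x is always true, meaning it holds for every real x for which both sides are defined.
Yes, this is an identity.

Claim: 1 - tanh²x = sech²x.
Reasoning: Divide cosh²x - sinh²x = 1 through by cosh²x (never zero): 1 - tanh²x = 1/cosh²x = sech²x.
So the two sides agree for every real x for which both sides are defined.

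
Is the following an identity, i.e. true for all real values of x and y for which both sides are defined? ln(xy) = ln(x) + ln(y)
Yes, this is an identity.

Claim: ln(xy) = ln(x) + ln(y).
Reasoning: Both sides are simultaneously defined only when x, y > 0. Write x = e^p, y = e^q (p = ln x, q = ln y). Then xy = e^p · e^q = e^(p+q), so ln(xy) = p + q = ln(x) + ln(y).
So the two sides agree for all real values of x and y for which both sides are defined.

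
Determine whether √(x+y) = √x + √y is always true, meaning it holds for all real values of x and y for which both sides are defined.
No, this is NOT an identity.

Claim: √(x+y) = √x + √y.
Test a specific point where both sides are defined: x = 3/2, y = 3.
LHS = √(x+y) ≈ 2.1213
RHS = √x + √y ≈ 2.9568
Since 2.1213 ≠ 2.9568, the equation fails at this point, so it cannot hold for all real values of x and y for which both sides are defined.
Squaring the right side gives x + 2√(xy) + y, not x + y.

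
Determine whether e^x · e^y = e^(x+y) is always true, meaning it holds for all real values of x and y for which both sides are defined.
Claim: e^x · e^y = e^(x+y).
Reasoning: This is the law of exponents for a common base: multiplying powers adds exponents. E.g. from the series, (Σ x^j/j!)(Σ y^k/k!) = Σ_m (Σ_{j+k=m} x^j y^k/(j!k!)) = Σ_m (x+y)^m/m! by the binomial theorem.
So the two sides agree for all real values of x and y for which both sides are defined.

Conclusion: Yes, this is an identity.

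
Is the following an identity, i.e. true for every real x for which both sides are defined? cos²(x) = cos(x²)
Claim: cos²(x) = cos(x²).
Test a specific point where both sides are defined: x = -π/2.
LHS = cos²(x) ≈ 0.0000
RHS = cos(x²) ≈ -0.7812
Since 0.0000 ≠ -0.7812, the equation fails at this point, so it cannot hold for every real x for which both sides are defined.
cos²(x) means (cos x)², squaring the output; cos(x²) squares the input. These are different functions.

Conclusion: No, this is NOT an identity.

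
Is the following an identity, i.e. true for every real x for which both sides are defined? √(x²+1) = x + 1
Claim: √(x²+1) = x + 1.
Test a specific point where both sides are defined: x = 3.
LHS = √(x²+1) ≈ 3.1623
RHS = x + 1 ≈ 4.0000
Since 3.1623 ≠ 4.0000, the equation fails at this point, so it cannot hold for every real x for which both sides are defined.
(x+1)² = x² + 2x + 1 ≠ x² + 1 unless x = 0.

Conclusion: No, this is NOT an identity.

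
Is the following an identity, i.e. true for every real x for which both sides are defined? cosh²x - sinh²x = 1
Claim: cosh²x - sinh²x = 1.
Reasoning: With cosh(x) = (e^x + e^-x)/2 and sinh(x) = (e^x - e^-x)/2: cosh²x = (e^(2x) + 2 + e^(-2x))/4 and sinh²x = (e^(2x) - 2 + e^(-2x))/4. Subtracting leaves 4/4 = 1.
So the two sides agree for every real x for which both sides are defined.

Conclusion: Yes, this is an identity.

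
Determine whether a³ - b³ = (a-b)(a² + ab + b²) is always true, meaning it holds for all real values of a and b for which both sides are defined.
Claim: a³ - b³ = (a-b)(a² + ab + b²).
Reasoning: Expand the right side: (a-b)(a² + ab + b²) = a³ + a²b + ab² - a²b - ab² - b³ = a³ - b³ (the middle terms cancel in pairs).
So the two sides agree for all real values of a and b for which both sides are defined.

Conclusion: Yes, this is an identity.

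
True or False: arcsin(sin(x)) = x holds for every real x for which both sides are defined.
Claim: arcsin(sin(x)) = x.
Test a specific point where both sides are defined: x = π.
LHS = arcsin(sin(x)) ≈ 0.0000
RHS = x ≈ 3.1416
Since 0.0000 ≠ 3.1416, the equation fails at this point, so it cannot hold for every real x for which both sides are defined.
arcsin only returns values in [-π/2, π/2], so arcsin(sin(x)) = x holds only for x in that interval, not for all real x.

Conclusion: False.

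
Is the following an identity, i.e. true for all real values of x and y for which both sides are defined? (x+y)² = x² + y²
No, this is NOT an identity.

Claim: (x+y)² = x² + y².
Test a specific point where both sides are defined: x = 2, y = -1.
LHS = (x+y)² ≈ 1.0000
RHS = x² + y² ≈ 5.0000
Since 1.0000 ≠ 5.0000, the equation fails at this point, so it cannot hold for all real values of x and y for which both sides are defined.
The correct expansion is (x+y)² = x² + 2xy + y²; the cross term 2xy is missing.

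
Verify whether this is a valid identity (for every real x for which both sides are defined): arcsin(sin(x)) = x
Claim: arcsin(sin(x)) = x.
Test a specific point where both sides are defined: x = 3π/4.
LHS = arcsin(sin(x)) ≈ 0.7854
RHS = x ≈ 2.3562
Since 0.7854 ≠ 2.3562, the equation fails at this point, so it cannot hold for every real x for which both sides are defined.
arcsin only returns values in [-π/2, π/2], so arcsin(sin(x)) = x holds only for x in that interval, not for all real x.

Conclusion: No, this is NOT an identity.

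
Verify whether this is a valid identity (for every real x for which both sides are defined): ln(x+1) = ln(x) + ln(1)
Claim: ln(x+1) = ln(x) + ln(1).
Test a specific point where both sides are defined: x = 3.
LHS = ln(x+1) ≈ 1.3863
RHS = ln(x) + ln(1) ≈ 1.0986
Since 1.3863 ≠ 1.0986, the equation fails at this point, so it cannot hold for every real x for which both sides are defined.
ln(1) = 0, so the right side is just ln(x), which differs from ln(x+1).

Conclusion: No, this is NOT an identity.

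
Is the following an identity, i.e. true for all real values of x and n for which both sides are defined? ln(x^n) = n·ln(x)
Yes, this is an identity.

Claim: ln(x^n) = n·ln(x).
Reasoning: The right side requires x > 0. For x > 0, x^n = (e^(ln x))^n = e^(n·ln x), so taking ln of both sides gives ln(x^n) = n·ln(x).
So the two sides agree for all real values of x and n for which both sides are defined.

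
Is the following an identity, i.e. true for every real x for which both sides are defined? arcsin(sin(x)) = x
Claim: arcsin(sin(x)) = x.
Test a specific point where both sides are defined: x = 2π/3.
LHS = arcsin(sin(x)) ≈ 1.0472
RHS = x ≈ 2.0944
Since 1.0472 ≠ 2.0944, the equation fails at this point, so it cannot hold for every real x for which both sides are defined.
arcsin only returns values in [-π/2, π/2], so arcsin(sin(x)) = x holds only for x in that interval, not for all real x.

Conclusion: No, this is NOT an identity.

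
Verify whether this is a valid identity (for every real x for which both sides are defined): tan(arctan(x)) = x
Claim: tan(arctan(x)) = x.
Reasoning: For every real x, arctan(x) is by definition the angle in (-π/2, π/2) whose tangent equals x. Taking the tangent of that angle returns x.
So the two sides agree for every real x for which both sides are defined.

Conclusion: Yes, this is an identity.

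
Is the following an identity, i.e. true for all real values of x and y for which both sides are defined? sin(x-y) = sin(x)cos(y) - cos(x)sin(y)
Yes, this is an identity.

Claim: sin(x-y) = sin(x)cos(y) - cos(x)sin(y).
Reasoning: Replace y by -y in sin(x+y) = sin(x)cos(y) + cos(x)sin(y) and use cos(-y) = cos(y), sin(-y) = -sin(y): sin(x-y) = sin(x)cos(y) - cos(x)sin(y).
So the two sides agree for all real values of x and y for which both sides are defined.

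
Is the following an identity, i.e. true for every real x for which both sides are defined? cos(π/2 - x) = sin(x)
Claim: cos(π/2 - x) = sin(x).
Reasoning: Use cos(u - v) = cos(u)cos(v) + sin(u)sin(v) with u = π/2, v = x: cos(π/2)cos(x) + sin(π/2)sin(x) = 0·cos(x) + 1·sin(x) = sin(x).
So the two sides agree for every real x for which both sides are defined.

Conclusion: Yes, this is an identity.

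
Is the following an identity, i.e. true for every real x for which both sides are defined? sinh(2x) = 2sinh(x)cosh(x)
Claim: sinh(2x) = 2sinh(x)cosh(x).
Reasoning: 2sinh(x)cosh(x) = 2 · (e^x - e^-x)/2 · (e^x + e^-x)/2 = (e^(2x) - e^(-2x))/2 = sinh(2x).
So the two sides agree for every real x for which both sides are defined.

Conclusion: Yes, this is an identity.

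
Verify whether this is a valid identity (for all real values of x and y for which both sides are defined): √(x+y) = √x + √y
Claim: √(x+y) = √x + √y.
Test a specific point where both sides are defined: x = 1, y = 1.
LHS = √(x+y) ≈ 1.4142
RHS = √x + √y ≈ 2.0000
Since 1.4142 ≠ 2.0000, the equation fails at this point, so it cannot hold for all real values of x and y for which both sides are defined.
Squaring the right side gives x + 2√(xy) + y, not x + y.

Conclusion: No, this is NOT an identity.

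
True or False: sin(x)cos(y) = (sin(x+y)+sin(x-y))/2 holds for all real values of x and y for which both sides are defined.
Claim: sin(x)cos(y) = (sin(x+y)+sin(x-y))/2.
Reasoning: sin(x+y) = sin(x)cos(y) + cos(x)sin(y) and sin(x-y) = sin(x)cos(y) - cos(x)sin(y). Adding, sin(x+y) + sin(x-y) = 2sin(x)cos(y); divide by 2.
So the two sides agree for all real values of x and y for which both sides are defined.

Conclusion: True.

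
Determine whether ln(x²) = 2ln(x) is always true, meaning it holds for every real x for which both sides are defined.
Claim: ln(x²) = 2ln(x).
Reasoning: The right side requires x > 0. For x > 0, x² = (e^(ln x))² = e^(2ln x), so ln(x²) = 2ln(x). (For x < 0 the right side is undefined, so those values are outside the claim.)
So the two sides agree for every real x for which both sides are defined.

Conclusion: Yes, this is an identity.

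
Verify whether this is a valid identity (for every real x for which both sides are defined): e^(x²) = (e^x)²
Claim: e^(x²) = (e^x)².
Test a specific point where both sides are defined: x = 3.
LHS = e^(x²) ≈ 8103.0839
RHS = (e^x)² ≈ 403.4288
Since 8103.0839 ≠ 403.4288, the equation fails at this point, so it cannot hold for every real x for which both sides are defined.
(e^x)² = e^(2x), and 2x ≠ x² in general.

Conclusion: No, this is NOT an identity.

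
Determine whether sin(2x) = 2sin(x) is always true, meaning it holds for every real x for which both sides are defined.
No, this is NOT an identity.

Claim: sin(2x) = 2sin(x).
Test a specific point where both sides are defined: x = π/2.
LHS = sin(2x) ≈ 0.0000
RHS = 2sin(x) ≈ 2.0000
Since 0.0000 ≠ 2.0000, the equation fails at this point, so it cannot hold for every real x for which both sides are defined.
The correct double-angle formula is sin(2x) = 2sin(x)cos(x).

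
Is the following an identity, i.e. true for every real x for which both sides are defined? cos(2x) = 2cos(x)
No, this is NOT an identity.

Claim: cos(2x) = 2cos(x).
Test a specific point where both sides are defined: x = π/3.
LHS = cos(2x) ≈ -0.5000
RHS = 2cos(x) ≈ 1.0000
Since -0.5000 ≠ 1.0000, the equation fails at this point, so it cannot hold for every real x for which both sides are defined.
The correct double-angle formula is cos(2x) = cos²x - sin²x.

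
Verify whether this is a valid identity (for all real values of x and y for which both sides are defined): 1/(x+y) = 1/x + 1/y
No, this is NOT an identity.

Claim: 1/(x+y) = 1/x + 1/y.
Test a specific point where both sides are defined: x = 2, y = 1.
LHS = 1/(x+y) ≈ 0.3333
RHS = 1/x + 1/y ≈ 1.5000
Since 0.3333 ≠ 1.5000, the equation fails at this point, so it cannot hold for all real values of x and y for which both sides are defined.
1/x + 1/y = (x+y)/(xy), which is not 1/(x+y).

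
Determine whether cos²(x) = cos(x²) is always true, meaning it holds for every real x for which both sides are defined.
No, this is NOT an identity.

Claim: cos²(x) = cos(x²).
Test a specific point where both sides are defined: x = π/2.
LHS = cos²(x) ≈ 0.0000
RHS = cos(x²) ≈ -0.7812
Since 0.0000 ≠ -0.7812, the equation fails at this point, so it cannot hold for every real x for which both sides are defined.
cos²(x) means (cos x)², squaring the output; cos(x²) squares the input. These are different functions.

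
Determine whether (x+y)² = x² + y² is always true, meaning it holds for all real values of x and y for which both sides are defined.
Claim: (x+y)² = x² + y².
Test a specific point where both sides are defined: x = 1, y = -2.
LHS = (x+y)² ≈ 1.0000
RHS = x² + y² ≈ 5.0000
Since 1.0000 ≠ 5.0000, the equation fails at this point, so it cannot hold for all real values of x and y for which both sides are defined.
The correct expansion is (x+y)² = x² + 2xy + y²; the cross term 2xy is missing.

Conclusion: No, this is NOT an identity.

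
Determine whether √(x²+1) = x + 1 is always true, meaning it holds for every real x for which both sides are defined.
No, this is NOT an identity.

Claim: √(x²+1) = x + 1.
Test a specific point where both sides are defined: x = -1.
LHS = √(x²+1) ≈ 1.4142
RHS = x + 1 ≈ 0.0000
Since 1.4142 ≠ 0.0000, the equation fails at this point, so it cannot hold for every real x for which both sides are defined.
(x+1)² = x² + 2x + 1 ≠ x² + 1 unless x = 0.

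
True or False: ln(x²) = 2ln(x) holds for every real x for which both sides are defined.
True.

Claim: ln(x²) = 2ln(x).
Reasoning: The right side requires x > 0. For x > 0, x² = (e^(ln x))² = e^(2ln x), so ln(x²) = 2ln(x). (For x < 0 the right side is undefined, so those values are outside the claim.)
So the two sides agree for every real x for which both sides are defined.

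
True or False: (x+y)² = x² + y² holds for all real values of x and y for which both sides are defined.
False.

Claim: (x+y)² = x² + y².
Test a specific point where both sides are defined: x = -2, y = -1.
LHS = (x+y)² ≈ 9.0000
RHS = x² + y² ≈ 5.0000
Since 9.0000 ≠ 5.0000, the equation fails at this point, so it cannot hold for all real values of x and y for which both sides are defined.
The correct expansion is (x+y)² = x² + 2xy + y²; the cross term 2xy is missing.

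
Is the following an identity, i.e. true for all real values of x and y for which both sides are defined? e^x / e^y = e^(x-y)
Claim: e^x / e^y = e^(x-y).
Reasoning: 1/e^y = e^(-y), so e^x / e^y = e^x · e^(-y) = e^(x + (-y)) = e^(x-y) by the product rule for exponents.
So the two sides agree for all real values of x and y for which both sides are defined.

Conclusion: Yes, this is an identity.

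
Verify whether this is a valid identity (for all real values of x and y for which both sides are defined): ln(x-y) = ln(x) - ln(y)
Claim: ln(x-y) = ln(x) - ln(y).
Test a specific point where both sides are defined: x = 2, y = 1/2.
LHS = ln(x-y) ≈ 0.4055
RHS = ln(x) - ln(y) ≈ 1.3863
Since 0.4055 ≠ 1.3863, the equation fails at this point, so it cannot hold for all real values of x and y for which both sides are defined.
ln(x) - ln(y) = ln(x/y), not ln(x-y).

Conclusion: No, this is NOT an identity.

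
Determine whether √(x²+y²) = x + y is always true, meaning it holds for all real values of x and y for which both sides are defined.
Claim: √(x²+y²) = x + y.
Test a specific point where both sides are defined: x = -1, y = -3.
LHS = √(x²+y²) ≈ 3.1623
RHS = x + y ≈ -4.0000
Since 3.1623 ≠ -4.0000, the equation fails at this point, so it cannot hold for all real values of x and y for which both sides are defined.
(x+y)² = x² + 2xy + y², not x² + y², so the square root does not split this way.

Conclusion: No, this is NOT an identity.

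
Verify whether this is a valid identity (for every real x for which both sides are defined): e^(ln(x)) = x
Yes, this is an identity.

Claim: e^(ln(x)) = x.
Reasoning: For x > 0, ln(x) is by definition the exponent p such that e^p = x. Raising e to that exponent therefore returns x: e^(ln x) = x.
So the two sides agree for every real x for which both sides are defined.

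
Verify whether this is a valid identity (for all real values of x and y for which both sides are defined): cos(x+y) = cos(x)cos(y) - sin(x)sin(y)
Claim: cos(x+y) = cos(x)cos(y) - sin(x)sin(y).
Reasoning: By Euler's formula e^(i(x+y)) = e^(ix)·e^(iy) = (cos x + i·sin x)(cos y + i·sin y). The real part of the left side is cos(x+y); the real part of the product is cos(x)cos(y) - sin(x)sin(y) (since i·i = -1).
So the two sides agree for all real values of x and y for which both sides are defined.

Conclusion: Yes, this is an identity.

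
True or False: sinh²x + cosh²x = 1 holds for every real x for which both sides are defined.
False.

Claim: sinh²x + cosh²x = 1.
Test a specific point where both sides are defined: x = 1/2.
LHS = sinh²x + cosh²x ≈ 1.5431
RHS = 1 ≈ 1.0000
Since 1.5431 ≠ 1.0000, the equation fails at this point, so it cannot hold for every real x for which both sides are defined.
The correct hyperbolic identity is cosh²x - sinh²x = 1 (a difference); the sum sinh²x + cosh²x equals cosh(2x).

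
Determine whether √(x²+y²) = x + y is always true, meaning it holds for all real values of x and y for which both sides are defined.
No, this is NOT an identity.

Claim: √(x²+y²) = x + y.
Test a specific point where both sides are defined: x = 5, y = 5.
LHS = √(x²+y²) ≈ 7.0711
RHS = x + y ≈ 10.0000
Since 7.0711 ≠ 10.0000, the equation fails at this point, so it cannot hold for all real values of x and y for which both sides are defined.
(x+y)² = x² + 2xy + y², not x² + y², so the square root does not split this way.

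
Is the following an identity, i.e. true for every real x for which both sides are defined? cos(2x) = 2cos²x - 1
Claim: cos(2x) = 2cos²x - 1.
Reasoning: cos(2x) = cos²x - sin²x. Replace sin²x by 1 - cos²x: cos²x - (1 - cos²x) = 2cos²x - 1.
So the two sides agree for every real x for which both sides are defined.

Conclusion: Yes, this is an identity.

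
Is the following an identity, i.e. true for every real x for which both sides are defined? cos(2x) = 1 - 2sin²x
Claim: cos(2x) = 1 - 2sin²x.
Reasoning: cos(2x) = cos²x - sin²x. Replace cos²x by 1 - sin²x: (1 - sin²x) - sin²x = 1 - 2sin²x.
So the two sides agree for every real x for which both sides are defined.

Conclusion: Yes, this is an identity.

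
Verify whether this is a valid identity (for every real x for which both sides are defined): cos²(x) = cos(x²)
Claim: cos²(x) = cos(x²).
Test a specific point where both sides are defined: x = π/3.
LHS = cos²(x) ≈ 0.2500
RHS = cos(x²) ≈ 0.4566
Since 0.2500 ≠ 0.4566, the equation fails at this point, so it cannot hold for every real x for which both sides are defined.
cos²(x) means (cos x)², squaring the output; cos(x²) squares the input. These are different functions.

Conclusion: No, this is NOT an identity.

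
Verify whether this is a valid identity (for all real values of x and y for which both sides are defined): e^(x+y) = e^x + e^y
No, this is NOT an identity.

Claim: e^(x+y) = e^x + e^y.
Test a specific point where both sides are defined: x = 3/2, y = 2.
LHS = e^(x+y) ≈ 33.1155
RHS = e^x + e^y ≈ 11.8707
Since 33.1155 ≠ 11.8707, the equation fails at this point, so it cannot hold for all real values of x and y for which both sides are defined.
The correct rule is e^(x+y) = e^x · e^y (a product, not a sum).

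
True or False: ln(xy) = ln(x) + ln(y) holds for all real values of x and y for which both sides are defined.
True.

Claim: ln(xy) = ln(x) + ln(y).
Reasoning: Both sides are simultaneously defined only when x, y > 0. Write x = e^p, y = e^q (p = ln x, q = ln y). Then xy = e^p · e^q = e^(p+q), so ln(xy) = p + q = ln(x) + ln(y).
So the two sides agree for all real values of x and y for which both sides are defined.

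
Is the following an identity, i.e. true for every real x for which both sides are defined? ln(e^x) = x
Yes, this is an identity.

Claim: ln(e^x) = x.
Reasoning: ln is the inverse of the exponential: ln(e^x) asks for the exponent p with e^p = e^x, and since e^p is one-to-one that exponent is p = x.
So the two sides agree for every real x for which both sides are defined.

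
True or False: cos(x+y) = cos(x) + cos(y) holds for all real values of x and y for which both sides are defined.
False.

Claim: cos(x+y) = cos(x) + cos(y).
Test a specific point where both sides are defined: x = -π/3, y = π/6.
LHS = cos(x+y) ≈ 0.8660
RHS = cos(x) + cos(y) ≈ 1.3660
Since 0.8660 ≠ 1.3660, the equation fails at this point, so it cannot hold for all real values of x and y for which both sides are defined.
The correct expansion is cos(x+y) = cos(x)cos(y) - sin(x)sin(y); cosine is not additive.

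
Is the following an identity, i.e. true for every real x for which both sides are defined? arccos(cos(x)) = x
No, this is NOT an identity.

Claim: arccos(cos(x)) = x.
Test a specific point where both sides are defined: x = -π/2.
LHS = arccos(cos(x)) ≈ 1.5708
RHS = x ≈ -1.5708
Since 1.5708 ≠ -1.5708, the equation fails at this point, so it cannot hold for every real x for which both sides are defined.
arccos only returns values in [0, π], so arccos(cos(x)) = x holds only for x in that interval, not for all real x.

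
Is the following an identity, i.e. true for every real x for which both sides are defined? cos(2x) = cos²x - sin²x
Yes, this is an identity.

Claim: cos(2x) = cos²x - sin²x.
Reasoning: Put y = x in the addition formula cos(x+y) = cos(x)cos(y) - sin(x)sin(y): cos(2x) = cos²x - sin²x.
So the two sides agree for every real x for which both sides are defined.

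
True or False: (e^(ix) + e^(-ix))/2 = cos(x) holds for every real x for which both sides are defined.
True.

Claim: (e^(ix) + e^(-ix))/2 = cos(x).
Reasoning: By Euler's formula e^(ix) = cos(x) + i·sin(x) and e^(-ix) = cos(x) - i·sin(x). Adding cancels the sine terms: e^(ix) + e^(-ix) = 2cos(x); divide by 2.
So the two sides agree for every real x for which both sides are defined.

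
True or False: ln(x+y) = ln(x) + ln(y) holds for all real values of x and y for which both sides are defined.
Claim: ln(x+y) = ln(x) + ln(y).
Test a specific point where both sides are defined: x = 2, y = 1.
LHS = ln(x+y) ≈ 1.0986
RHS = ln(x) + ln(y) ≈ 0.6931
Since 1.0986 ≠ 0.6931, the equation fails at this point, so it cannot hold for all real values of x and y for which both sides are defined.
ln(x) + ln(y) = ln(xy), not ln(x+y).

Conclusion: False.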